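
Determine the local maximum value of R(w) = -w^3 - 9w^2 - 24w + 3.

23

R'(w) = -3w^2 - 18w - 24 = 0 at w = -4, -2.
Second-derivative test with R''(w) = -6w - 18: R''(-4) = 6 > 0 ⇒ local minimum; R''(-2) = -6 < 0 ⇒ local maximum.
Thus R has its local maximum at w = -2, with value 23.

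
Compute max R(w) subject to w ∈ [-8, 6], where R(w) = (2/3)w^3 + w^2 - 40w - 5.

410/3

The derivative is 2w^2 + 2w - 40, which vanishes at w = -5 and w = 4.
Compare values at every candidate in [-8, 6]: R(-8) = 113/3; R(-5) = 410/3; R(4) = -319/3; R(6) = -65.
Hence the absolute maximum is 410/3 at w = -5.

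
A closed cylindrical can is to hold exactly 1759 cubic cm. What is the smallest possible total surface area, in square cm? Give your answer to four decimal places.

With radius r and height h, πr²h = 1759 so h = 1759/(πr²), and S(r) = 2πr² + 2πrh = 2πr² + 2·1759/r.
S'(r) = 4πr − 2·1759/r² = 0 ⇒ r³ = 1759/(2π), so r ≈ 6.5418 and h = 2r ≈ 13.0835.
S''(r) = 4π + 4·1759/r³ > 0, so this is the minimum; S ≈ 806.6623.

806.6623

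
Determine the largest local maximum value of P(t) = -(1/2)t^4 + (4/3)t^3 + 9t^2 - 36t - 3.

219/2

P'(t) = -2t^3 + 4t^2 + 18t - 36. Setting P'(t) = 0 gives t ∈ {-3, 2, 3}.
P''(t) = -6t^2 + 8t + 18. P''(-3) = -60 < 0 ⇒ local maximum; P''(2) = 10 > 0 ⇒ local minimum; P''(3) = -12 < 0 ⇒ local maximum.
So the largest local maximum value is P(-3) = 219/2.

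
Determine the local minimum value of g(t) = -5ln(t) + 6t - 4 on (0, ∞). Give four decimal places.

g'(t) = -5/t + 6 = 0 gives t = 5/6.
g''(t) = 5/t², which is positive for t > 0, so this is a local minimum.
g(5/6) = -5·ln(5/6) + 5 - 4 ≈ 1.9116.

1.9116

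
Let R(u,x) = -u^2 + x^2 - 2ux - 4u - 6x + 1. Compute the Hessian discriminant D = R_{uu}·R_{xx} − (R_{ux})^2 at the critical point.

∂R/∂u = -2u - 2x - 4 = 0 and ∂R/∂x = -2u + 2x - 6 = 0, so (u, x) = (-5/2, 1/2).
The Hessian has R_{uu} = -2, R_{xx} = 2, R_{ux} = -2, giving D = -8 < 0, so the point is a saddle point.
D = (-2)·(2) − (-2)^2 = -8.

-8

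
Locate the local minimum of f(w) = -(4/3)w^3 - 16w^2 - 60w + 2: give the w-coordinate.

-5

f'(w) = -4w^2 - 32w - 60. Setting f'(w) = 0 gives w ∈ {-5, -3}.
Since f''(w) = -8w - 32, we get f''(-5) = 8 > 0 ⇒ local minimum; f''(-3) = -8 < 0 ⇒ local maximum.
The local minimum is f(-5) = 206/3.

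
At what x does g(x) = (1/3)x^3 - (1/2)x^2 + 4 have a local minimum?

1

g'(x) = x^2 - x. Setting g'(x) = 0 gives x ∈ {0, 1}.
Second-derivative test with g''(x) = 2x - 1: g''(0) = -1 < 0 ⇒ local maximum; g''(1) = 1 > 0 ⇒ local minimum.
So the local minimum value is g(1) = 23/6.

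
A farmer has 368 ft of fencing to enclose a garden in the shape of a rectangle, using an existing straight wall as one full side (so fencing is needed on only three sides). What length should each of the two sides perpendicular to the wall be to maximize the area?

92

Let the sides perpendicular to the wall have length x and the parallel side y, so 2x + y = 368 and the area is A = xy = x(368 − 2x).
A'(x) = 368 − 4x = 0 gives x = 92, and A''(x) = −4 < 0 confirms a maximum.
Then y = 368 − 2·92 = 184 and A = 16928.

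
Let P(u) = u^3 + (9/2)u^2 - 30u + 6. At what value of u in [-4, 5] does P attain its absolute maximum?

P'(u) = 3u^2 + 9u - 30, whose only zero in [-4, 5] is u = 2.
Compare values at every candidate in [-4, 5]: P(-4) = 134, P(2) = -28, P(5) = 187/2.
Hence the absolute maximum is 134 at u = -4.

-4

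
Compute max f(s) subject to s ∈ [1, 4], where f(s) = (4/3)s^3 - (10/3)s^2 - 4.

Differentiating, f'(s) = 4s^2 - (20/3)s; whose only zero in [1, 4] is s = 5/3.
Compare values at every candidate in [1, 4]: f(1) = -6, f(5/3) = -574/81, f(4) = 28.
The maximum over the interval is 28, attained at s = 4.

28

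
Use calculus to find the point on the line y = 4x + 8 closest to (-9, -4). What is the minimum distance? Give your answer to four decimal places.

5.8209

Minimize D(x)^2 = (x + 9)^2 + (4x + 12)^2.
d/dx[D^2] = 2(x + 9) + 2·4·(4x + 12) = 0 ⇒ x = -57/17.
Then y = -92/17 and the distance is √(576/17) ≈ 5.8209.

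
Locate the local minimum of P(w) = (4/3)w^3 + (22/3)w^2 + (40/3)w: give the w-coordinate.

-5/3

P'(w) = 4w^2 + (44/3)w + 40/3 = 0 at w = -2, -5/3.
Since P''(w) = 8w + 44/3, we get P''(-2) = -4/3 < 0 ⇒ local maximum; P''(-5/3) = 4/3 > 0 ⇒ local minimum.
So the local minimum value is P(-5/3) = -650/81.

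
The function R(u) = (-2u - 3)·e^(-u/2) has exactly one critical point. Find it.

1/2

Differentiating with the product rule gives R'(u) = (u - 1/2)·e^(-u/2). Since e^(-u/2) > 0, the only critical point is u = 1/2.
R''(1/2) has the same sign as 1 > 0, so this is a local minimum.
R(1/2) = (-4)·e^(-1/4) ≈ -3.1152.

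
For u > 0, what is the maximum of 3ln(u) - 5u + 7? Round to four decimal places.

g'(u) = 3/u − 5 = 0 gives u = 3/5.
g''(u) = -3/u², which is negative for u > 0, so this is a local maximum.
g(3/5) = 3·ln(3/5) - 3 + 7 ≈ 2.4675.

2.4675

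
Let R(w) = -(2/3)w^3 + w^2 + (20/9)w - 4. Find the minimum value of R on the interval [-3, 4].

-196/9

Differentiating, R'(w) = -2w^2 + 2w + 20/9; which vanishes at w = -2/3 and w = 5/3.
Evaluating at the critical points and endpoints: R(-3) = 49/3,  R(-2/3) = -392/81,  R(5/3) = -49/81,  R(4) = -196/9.
Hence the absolute minimum is -196/9 at w = 4.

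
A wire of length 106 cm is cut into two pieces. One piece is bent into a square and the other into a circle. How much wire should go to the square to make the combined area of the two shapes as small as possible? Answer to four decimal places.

Let x be the length used for the square. Square side x/4; circle radius (106−x)/(2π).
A(x) = (x/4)² + π·((106−x)/(2π))² = x²/16 + (106−x)²/(4π) for 0 ≤ x ≤ 106. A'(x) = x/8 − (106−x)/(2π) = 0 gives x = 4·106/(π+4) ≈ 59.3705.
A'' = 1/8 + 1/(2π) > 0, so this gives the minimum combined area; x ≈ 59.3705 cm to the square.

59.3705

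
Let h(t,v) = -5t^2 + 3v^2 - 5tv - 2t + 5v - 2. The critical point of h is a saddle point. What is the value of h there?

∂h/∂t = -10t - 5v - 2 = 0 and ∂h/∂v = -5t + 6v + 5 = 0, so (t, v) = (13/85, -12/17).
The Hessian has h_{tt} = -10, h_{vv} = 6, h_{tv} = -5, giving D = -85 < 0, so the point is a saddle point.
h(13/85, -12/17) = -333/85.

-333/85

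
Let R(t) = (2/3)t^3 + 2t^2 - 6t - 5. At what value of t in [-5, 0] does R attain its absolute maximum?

-3

R'(t) = 2t^2 + 4t - 6, whose only zero in [-5, 0] is t = -3.
Evaluating at the critical points and endpoints: R(-5) = -25/3; R(-3) = 13; R(0) = -5.
So the maximum is R(-3) = 13.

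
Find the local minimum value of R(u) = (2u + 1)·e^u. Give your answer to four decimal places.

-0.4463

By the product rule, R'(u) = (2u + 3)·e^u. Since e^u > 0, the only critical point is u = -3/2.
R''(-3/2) has the same sign as 2 > 0, so this is a local minimum.
R(-3/2) = (-2)·e^(-3/2) ≈ -0.4463.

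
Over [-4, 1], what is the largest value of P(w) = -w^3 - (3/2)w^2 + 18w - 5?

21/2

P'(w) = -3w^2 - 3w + 18, whose only zero in [-4, 1] is w = -3.
Candidates: P(-4) = -37; P(-3) = -91/2; P(1) = 21/2.
Hence the absolute maximum is 21/2 at w = 1.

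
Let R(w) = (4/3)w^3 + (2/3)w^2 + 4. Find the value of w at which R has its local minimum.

0

R'(w) = 4w^2 + (4/3)w = 0 at w = -1/3, 0.
R''(w) = 8w + 4/3. R''(-1/3) = -4/3 < 0 ⇒ local maximum; R''(0) = 4/3 > 0 ⇒ local minimum.
The local minimum is R(0) = 4.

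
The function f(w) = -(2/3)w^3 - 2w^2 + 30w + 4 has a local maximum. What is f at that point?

f'(w) = -2w^2 - 4w + 30 = 0 at w = -5, 3.
Since f''(w) = -4w - 4, we get f''(-5) = 16 > 0 ⇒ local minimum; f''(3) = -16 < 0 ⇒ local maximum.
The local maximum is f(3) = 58.

58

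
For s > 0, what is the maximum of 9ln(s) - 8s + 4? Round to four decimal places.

-3.9400

P'(s) = 9/s − 8 = 0 gives s = 9/8.
P''(s) = -9/s², which is negative for s > 0, so this is a local maximum.
P(9/8) = 9·ln(9/8) - 9 + 4 ≈ -3.9400.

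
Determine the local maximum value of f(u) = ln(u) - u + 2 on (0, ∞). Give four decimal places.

1.0000

f'(u) = 1/u − 1 = 0 gives u = 1.
f''(u) = -1/u², which is negative for u > 0, so this is a local maximum.
f(1) = 1·ln(1) - 1 + 2 ≈ 1.0000.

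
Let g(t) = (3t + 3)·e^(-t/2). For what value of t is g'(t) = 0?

1

g'(t) = 3·e^(-t/2) + (3t + 3)·(-1/2)·e^(-t/2) = (-(3/2)t + 3/2)·e^(-t/2). Since e^(-t/2) > 0, the only critical point is t = 1.
g''(1) has the same sign as -3/2 < 0, so this is a local maximum.
g(1) = (6)·e^(-1/2) ≈ 3.6392.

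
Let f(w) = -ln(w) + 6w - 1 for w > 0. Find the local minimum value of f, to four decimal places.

1.7918

f'(w) = -1/w + 6 = 0 gives w = 1/6.
f''(w) = 1/w², which is positive for w > 0, so this is a local minimum.
f(1/6) = -1·ln(1/6) + 1 - 1 ≈ 1.7918.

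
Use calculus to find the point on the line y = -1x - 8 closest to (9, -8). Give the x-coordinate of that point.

9/2

Minimize D(x)^2 = (x - 9)^2 + (-x)^2.
d/dx[D^2] = 2(x - 9) + 2·(-1)·(-x) = 0 ⇒ x = 9/2.
Then y = -25/2 and the distance is √(81/2) ≈ 6.3640.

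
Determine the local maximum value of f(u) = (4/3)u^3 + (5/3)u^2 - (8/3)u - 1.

f'(u) = 4u^2 + (10/3)u - 8/3 = 0 at u = -4/3, 1/2.
Since f''(u) = 8u + 10/3, we get f''(-4/3) = -22/3 < 0 ⇒ local maximum; f''(1/2) = 22/3 > 0 ⇒ local minimum.
The local maximum is f(-4/3) = 191/81.

191/81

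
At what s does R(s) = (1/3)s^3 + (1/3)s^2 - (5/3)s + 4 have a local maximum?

-5/3

R'(s) = s^2 + (2/3)s - 5/3 = 0 at s = -5/3, 1.
Since R''(s) = 2s + 2/3, we get R''(-5/3) = -8/3 < 0 ⇒ local maximum; R''(1) = 8/3 > 0 ⇒ local minimum.
Thus R has its local maximum at s = -5/3, with value 499/81.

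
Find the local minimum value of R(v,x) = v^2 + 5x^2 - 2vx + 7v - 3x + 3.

∂R/∂v = 2v - 2x + 7 = 0 and ∂R/∂x = -2v + 10x - 3 = 0, so (v, x) = (-4, -1/2).
The Hessian has R_{vv} = 2, R_{xx} = 10, R_{vx} = -2, giving D = 16 > 0 with R_{vv} > 0, so the point is a local minimum.
R(-4, -1/2) = -41/4.

-41/4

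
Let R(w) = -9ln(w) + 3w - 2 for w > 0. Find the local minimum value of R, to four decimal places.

R'(w) = -9/w + 3 = 0 gives w = 3.
R''(w) = 9/w², which is positive for w > 0, so this is a local minimum.
R(3) = -9·ln(3) + 9 - 2 ≈ -2.8875.

-2.8875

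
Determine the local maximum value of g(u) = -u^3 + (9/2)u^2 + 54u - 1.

g'(u) = -3u^2 + 9u + 54 = 0 at u = -3, 6.
g''(u) = -6u + 9. g''(-3) = 27 > 0 ⇒ local minimum; g''(6) = -27 < 0 ⇒ local maximum.
Thus g has its local maximum at u = 6, with value 269.

269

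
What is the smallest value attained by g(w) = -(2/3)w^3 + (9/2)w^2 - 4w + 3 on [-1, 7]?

The derivative is -2w^2 + 9w - 4, which vanishes at w = 1/2 and w = 4.
Compare values at every candidate in [-1, 7]: g(-1) = 73/6; g(1/2) = 49/24; g(4) = 49/3; g(7) = -199/6.
So the minimum is g(7) = -199/6.

-199/6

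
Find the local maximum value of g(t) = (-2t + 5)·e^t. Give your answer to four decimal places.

Differentiating with the product rule gives g'(t) = (-2t + 3)·e^t. Since e^t > 0, the only critical point is t = 3/2.
g''(3/2) has the same sign as -2 < 0, so this is a local maximum.
g(3/2) = (2)·e^(3/2) ≈ 8.9634.

8.9634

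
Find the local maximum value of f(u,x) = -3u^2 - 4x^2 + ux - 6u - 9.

-279/47

∂f/∂u = -6u + x - 6 = 0 and ∂f/∂x = u - 8x = 0, so (u, x) = (-48/47, -6/47).
The Hessian has f_{uu} = -6, f_{xx} = -8, f_{ux} = 1, giving D = 47 > 0 with f_{uu} < 0, so the point is a local maximum.
f(-48/47, -6/47) = -279/47.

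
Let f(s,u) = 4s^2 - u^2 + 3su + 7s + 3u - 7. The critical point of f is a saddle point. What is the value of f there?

-251/25

∂f/∂s = 8s + 3u + 7 = 0 and ∂f/∂u = 3s - 2u + 3 = 0, so (s, u) = (-23/25, 3/25).
The Hessian has f_{ss} = 8, f_{uu} = -2, f_{su} = 3, giving D = -25 < 0, so the point is a saddle point.
f(-23/25, 3/25) = -251/25.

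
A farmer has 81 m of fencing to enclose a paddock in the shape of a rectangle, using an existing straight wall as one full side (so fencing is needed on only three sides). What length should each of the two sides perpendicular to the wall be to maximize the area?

Let the sides perpendicular to the wall have length x and the parallel side y, so 2x + y = 81 and the area is A = xy = x(81 − 2x).
A'(x) = 81 − 4x = 0 gives x = 81/4, and A''(x) = −4 < 0 confirms a maximum.
Then y = 81 − 2·81/4 = 81/2 and A = 6561/8.

81/4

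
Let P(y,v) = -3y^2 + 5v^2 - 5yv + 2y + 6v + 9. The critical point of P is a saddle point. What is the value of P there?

737/85

∂P/∂y = -6y - 5v + 2 = 0 and ∂P/∂v = -5y + 10v + 6 = 0, so (y, v) = (10/17, -26/85).
The Hessian has P_{yy} = -6, P_{vv} = 10, P_{yv} = -5, giving D = -85 < 0, so the point is a saddle point.
P(10/17, -26/85) = 737/85.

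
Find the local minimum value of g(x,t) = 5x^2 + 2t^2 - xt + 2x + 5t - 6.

∂g/∂x = 10x - t + 2 = 0 and ∂g/∂t = -x + 4t + 5 = 0, so (x, t) = (-1/3, -4/3).
The Hessian has g_{xx} = 10, g_{tt} = 4, g_{xt} = -1, giving D = 39 > 0 with g_{xx} > 0, so the point is a local minimum.
g(-1/3, -4/3) = -29/3.

-29/3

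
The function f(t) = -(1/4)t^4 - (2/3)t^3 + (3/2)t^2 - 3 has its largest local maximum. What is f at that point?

f'(t) = -t^3 - 2t^2 + 3t. Setting f'(t) = 0 gives t ∈ {-3, 0, 1}.
f''(t) = -3t^2 - 4t + 3. f''(-3) = -12 < 0 ⇒ local maximum; f''(0) = 3 > 0 ⇒ local minimum; f''(1) = -4 < 0 ⇒ local maximum.
Thus f has its largest local maximum at t = -3, with value 33/4.

33/4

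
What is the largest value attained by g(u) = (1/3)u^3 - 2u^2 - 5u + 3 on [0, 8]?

17/3

g'(u) = u^2 - 4u - 5, whose only zero in [0, 8] is u = 5.
Candidates: g(0) = 3,  g(5) = -91/3,  g(8) = 17/3.
So the maximum is g(8) = 17/3.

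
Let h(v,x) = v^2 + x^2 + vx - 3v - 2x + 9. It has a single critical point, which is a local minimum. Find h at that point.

∂h/∂v = 2v + x - 3 = 0 and ∂h/∂x = v + 2x - 2 = 0, so (v, x) = (4/3, 1/3).
The Hessian has h_{vv} = 2, h_{xx} = 2, h_{vx} = 1, giving D = 3 > 0 with h_{vv} > 0, so the point is a local minimum.
h(4/3, 1/3) = 20/3.

20/3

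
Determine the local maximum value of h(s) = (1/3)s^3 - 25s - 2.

244/3

h'(s) = s^2 - 25. Setting h'(s) = 0 gives s ∈ {-5, 5}.
h''(s) = 2s. h''(-5) = -10 < 0 ⇒ local maximum; h''(5) = 10 > 0 ⇒ local minimum.
The local maximum is h(-5) = 244/3.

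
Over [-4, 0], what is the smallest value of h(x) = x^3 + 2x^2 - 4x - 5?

Differentiating, h'(x) = 3x^2 + 4x - 4; whose only zero in [-4, 0] is x = -2.
Compare values at every candidate in [-4, 0]: h(-4) = -21; h(-2) = 3; h(0) = -5.
The minimum over the interval is -21, attained at x = -4.

-21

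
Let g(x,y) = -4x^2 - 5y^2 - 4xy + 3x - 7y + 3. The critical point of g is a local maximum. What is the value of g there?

517/64

∂g/∂x = -8x - 4y + 3 = 0 and ∂g/∂y = -4x - 10y - 7 = 0, so (x, y) = (29/32, -17/16).
The Hessian has g_{xx} = -8, g_{yy} = -10, g_{xy} = -4, giving D = 64 > 0 with g_{xx} < 0, so the point is a local maximum.
g(29/32, -17/16) = 517/64.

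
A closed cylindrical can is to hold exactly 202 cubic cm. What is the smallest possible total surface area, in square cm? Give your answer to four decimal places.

With radius r and height h, πr²h = 202 so h = 202/(πr²), and S(r) = 2πr² + 2πrh = 2πr² + 2·202/r.
S'(r) = 4πr − 2·202/r² = 0 ⇒ r³ = 202/(2π), so r ≈ 3.1797 and h = 2r ≈ 6.3595.
S''(r) = 4π + 4·202/r³ > 0, so this is the minimum; S ≈ 190.5821.

190.5821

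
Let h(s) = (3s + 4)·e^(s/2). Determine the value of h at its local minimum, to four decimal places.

By the product rule, h'(s) = ((3/2)s + 5)·e^(s/2). Since e^(s/2) > 0, the only critical point is s = -10/3.
h''(-10/3) has the same sign as 3/2 > 0, so this is a local minimum.
h(-10/3) = (-6)·e^(-5/3) ≈ -1.1333.

-1.1333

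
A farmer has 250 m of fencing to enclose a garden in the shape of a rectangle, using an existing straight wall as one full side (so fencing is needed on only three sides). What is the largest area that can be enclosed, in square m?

15625/2

Let the sides perpendicular to the wall have length x and the parallel side y, so 2x + y = 250 and the area is A = xy = x(250 − 2x).
A'(x) = 250 − 4x = 0 gives x = 125/2, and A''(x) = −4 < 0 confirms a maximum.
Then y = 250 − 2·125/2 = 125 and A = 15625/2.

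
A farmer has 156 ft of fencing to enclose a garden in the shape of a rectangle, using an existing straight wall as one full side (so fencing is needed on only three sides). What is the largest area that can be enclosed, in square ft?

Let the sides perpendicular to the wall have length x and the parallel side y, so 2x + y = 156 and the area is A = xy = x(156 − 2x).
A'(x) = 156 − 4x = 0 gives x = 39, and A''(x) = −4 < 0 confirms a maximum.
Then y = 156 − 2·39 = 78 and A = 3042.

3042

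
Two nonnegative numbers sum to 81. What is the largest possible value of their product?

6561/4

With x + y = 81, the product is P(x) = x(81 − x).
P'(x) = 81 − 2x = 0 gives x = 81/2; P'' = −2 < 0, so this is the maximum.
P = 81/2·81/2 = 6561/4.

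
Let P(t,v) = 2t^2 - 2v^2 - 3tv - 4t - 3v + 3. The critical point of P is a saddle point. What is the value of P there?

97/25

∂P/∂t = 4t - 3v - 4 = 0 and ∂P/∂v = -3t - 4v - 3 = 0, so (t, v) = (7/25, -24/25).
The Hessian has P_{tt} = 4, P_{vv} = -4, P_{tv} = -3, giving D = -25 < 0, so the point is a saddle point.
P(7/25, -24/25) = 97/25.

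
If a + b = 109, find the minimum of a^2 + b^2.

11881/2

With a + b = 109, a^2 + b^2 = a^2 + (109 − a)^2.
The derivative 2a − 2(109 − a) = 4a − 218 vanishes at a = 109/2; second derivative 4 > 0, a minimum.
The minimum is 2·(109/2)^2 = 11881/2.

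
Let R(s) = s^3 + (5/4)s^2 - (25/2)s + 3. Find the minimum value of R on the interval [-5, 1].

-113/4

R'(s) = 3s^2 + (5/2)s - 25/2, whose only zero in [-5, 1] is s = -5/2.
Compare values at every candidate in [-5, 1]: R(-5) = -113/4, R(-5/2) = 423/16, R(1) = -29/4.
So the minimum is R(-5) = -113/4.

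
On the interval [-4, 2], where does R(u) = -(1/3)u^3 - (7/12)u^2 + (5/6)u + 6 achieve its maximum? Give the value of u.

R'(u) = -u^2 - (7/6)u + 5/6, which vanishes at u = -5/3 and u = 1/2.
Evaluating at the critical points and endpoints: R(-4) = 44/3,  R(-5/3) = 1469/324,  R(1/2) = 299/48,  R(2) = 8/3.
Hence the absolute maximum is 44/3 at u = -4.

-4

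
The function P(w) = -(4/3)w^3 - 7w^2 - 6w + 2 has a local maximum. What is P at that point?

41/12

P'(w) = -4w^2 - 14w - 6 = 0 at w = -3, -1/2.
P''(w) = -8w - 14. P''(-3) = 10 > 0 ⇒ local minimum; P''(-1/2) = -10 < 0 ⇒ local maximum.
The local maximum is P(-1/2) = 41/12.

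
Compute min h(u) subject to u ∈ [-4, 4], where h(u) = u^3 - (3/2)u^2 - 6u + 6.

h'(u) = 3u^2 - 3u - 6, which vanishes at u = -1 and u = 2.
Compare values at every candidate in [-4, 4]: h(-4) = -58, h(-1) = 19/2, h(2) = -4, h(4) = 22.
Hence the absolute minimum is -58 at u = -4.

-58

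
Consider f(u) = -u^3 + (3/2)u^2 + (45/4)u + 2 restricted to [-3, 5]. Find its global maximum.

f'(u) = -3u^2 + 3u + 45/4, which vanishes at u = -3/2 and u = 5/2.
Candidates: f(-3) = 35/4, f(-3/2) = -65/8, f(5/2) = 191/8, f(5) = -117/4.
The maximum over the interval is 191/8, attained at u = 5/2.

191/8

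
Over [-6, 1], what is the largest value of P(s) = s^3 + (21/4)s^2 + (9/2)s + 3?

55/4

P'(s) = 3s^2 + (21/2)s + 9/2, which vanishes at s = -3 and s = -1/2.
Compare values at every candidate in [-6, 1]: P(-6) = -51, P(-3) = 39/4, P(-1/2) = 31/16, P(1) = 55/4.
So the maximum is P(1) = 55/4.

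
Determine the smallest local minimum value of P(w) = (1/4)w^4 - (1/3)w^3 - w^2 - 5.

-23/3

P'(w) = w^3 - w^2 - 2w. Setting P'(w) = 0 gives w ∈ {-1, 0, 2}.
P''(w) = 3w^2 - 2w - 2. P''(-1) = 3 > 0 ⇒ local minimum; P''(0) = -2 < 0 ⇒ local maximum; P''(2) = 6 > 0 ⇒ local minimum.
So the smallest local minimum value is P(2) = -23/3.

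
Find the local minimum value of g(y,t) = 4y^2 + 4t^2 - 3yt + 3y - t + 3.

∂g/∂y = 8y - 3t + 3 = 0 and ∂g/∂t = -3y + 8t - 1 = 0, so (y, t) = (-21/55, -1/55).
The Hessian has g_{yy} = 8, g_{tt} = 8, g_{yt} = -3, giving D = 55 > 0 with g_{yy} > 0, so the point is a local minimum.
g(-21/55, -1/55) = 134/55.

134/55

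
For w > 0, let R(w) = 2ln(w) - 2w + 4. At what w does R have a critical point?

R'(w) = 2/w − 2 = 0 gives w = 1.
R''(w) = -2/w², which is negative for w > 0, so this is a local maximum.
R(1) = 2·ln(1) - 2 + 4 ≈ 2.0000.

1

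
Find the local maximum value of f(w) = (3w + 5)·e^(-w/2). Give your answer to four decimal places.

Differentiating with the product rule gives f'(w) = (-(3/2)w + 1/2)·e^(-w/2). Since e^(-w/2) > 0, the only critical point is w = 1/3.
f''(1/3) has the same sign as -3/2 < 0, so this is a local maximum.
f(1/3) = (6)·e^(-1/6) ≈ 5.0789.

5.0789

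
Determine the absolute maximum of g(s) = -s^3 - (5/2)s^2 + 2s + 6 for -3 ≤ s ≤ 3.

g'(s) = -3s^2 - 5s + 2, which vanishes at s = -2 and s = 1/3.
Evaluating at the critical points and endpoints: g(-3) = 9/2, g(-2) = 0, g(1/3) = 343/54, g(3) = -75/2.
The maximum over the interval is 343/54, attained at s = 1/3.

343/54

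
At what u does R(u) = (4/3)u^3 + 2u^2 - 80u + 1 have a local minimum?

R'(u) = 4u^2 + 4u - 80. Setting R'(u) = 0 gives u ∈ {-5, 4}.
R''(u) = 8u + 4. R''(-5) = -36 < 0 ⇒ local maximum; R''(4) = 36 > 0 ⇒ local minimum.
The local minimum is R(4) = -605/3.

4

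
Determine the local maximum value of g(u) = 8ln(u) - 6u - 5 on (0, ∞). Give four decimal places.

g'(u) = 8/u − 6 = 0 gives u = 4/3.
g''(u) = -8/u², which is negative for u > 0, so this is a local maximum.
g(4/3) = 8·ln(4/3) - 8 - 5 ≈ -10.6985.

-10.6985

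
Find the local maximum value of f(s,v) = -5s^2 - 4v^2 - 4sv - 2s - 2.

∂f/∂s = -10s - 4v - 2 = 0 and ∂f/∂v = -4s - 8v = 0, so (s, v) = (-1/4, 1/8).
The Hessian has f_{ss} = -10, f_{vv} = -8, f_{sv} = -4, giving D = 64 > 0 with f_{ss} < 0, so the point is a local maximum.
f(-1/4, 1/8) = -7/4.

-7/4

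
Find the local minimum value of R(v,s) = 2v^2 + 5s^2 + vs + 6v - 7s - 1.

∂R/∂v = 4v + s + 6 = 0 and ∂R/∂s = v + 10s - 7 = 0, so (v, s) = (-67/39, 34/39).
The Hessian has R_{vv} = 4, R_{ss} = 10, R_{vs} = 1, giving D = 39 > 0 with R_{vv} > 0, so the point is a local minimum.
R(-67/39, 34/39) = -359/39.

-359/39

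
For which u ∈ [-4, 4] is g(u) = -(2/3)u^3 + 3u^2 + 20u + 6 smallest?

-2

g'(u) = -2u^2 + 6u + 20, whose only zero in [-4, 4] is u = -2.
Evaluating at the critical points and endpoints: g(-4) = 50/3, g(-2) = -50/3, g(4) = 274/3.
Hence the absolute minimum is -50/3 at u = -2.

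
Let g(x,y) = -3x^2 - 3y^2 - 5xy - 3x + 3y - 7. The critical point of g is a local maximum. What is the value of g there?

∂g/∂x = -6x - 5y - 3 = 0 and ∂g/∂y = -5x - 6y + 3 = 0, so (x, y) = (-3, 3).
The Hessian has g_{xx} = -6, g_{yy} = -6, g_{xy} = -5, giving D = 11 > 0 with g_{xx} < 0, so the point is a local maximum.
g(-3, 3) = 2.

2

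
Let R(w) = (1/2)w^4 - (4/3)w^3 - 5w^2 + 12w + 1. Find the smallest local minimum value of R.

-73/3

Critical points: R'(w) = 2w^3 - 4w^2 - 10w + 12 vanishes at w = -2, 1, 3.
Second-derivative test with R''(w) = 6w^2 - 8w - 10: R''(-2) = 30 > 0 ⇒ local minimum; R''(1) = -12 < 0 ⇒ local maximum; R''(3) = 20 > 0 ⇒ local minimum.
So the smallest local minimum value is R(-2) = -73/3.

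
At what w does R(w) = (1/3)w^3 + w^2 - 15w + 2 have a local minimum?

R'(w) = w^2 + 2w - 15. Setting R'(w) = 0 gives w ∈ {-5, 3}.
Second-derivative test with R''(w) = 2w + 2: R''(-5) = -8 < 0 ⇒ local maximum; R''(3) = 8 > 0 ⇒ local minimum.
So the local minimum value is R(3) = -25.

3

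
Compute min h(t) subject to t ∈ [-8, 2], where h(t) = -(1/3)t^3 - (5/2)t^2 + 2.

The derivative is -t^2 - 5t, which vanishes at t = -5 and t = 0.
Candidates: h(-8) = 38/3, h(-5) = -113/6, h(0) = 2, h(2) = -32/3.
The minimum over the interval is -113/6, attained at t = -5.

-113/6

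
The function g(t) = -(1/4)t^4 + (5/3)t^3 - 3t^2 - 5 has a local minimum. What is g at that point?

g'(t) = -t^3 + 5t^2 - 6t. Setting g'(t) = 0 gives t ∈ {0, 2, 3}.
Since g''(t) = -3t^2 + 10t - 6, we get g''(0) = -6 < 0 ⇒ local maximum; g''(2) = 2 > 0 ⇒ local minimum; g''(3) = -3 < 0 ⇒ local maximum.
The local minimum is g(2) = -23/3.

-23/3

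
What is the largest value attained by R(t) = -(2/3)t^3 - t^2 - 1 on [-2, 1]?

The derivative is -2t^2 - 2t, which vanishes at t = -1 and t = 0.
Evaluating at the critical points and endpoints: R(-2) = 1/3; R(-1) = -4/3; R(0) = -1; R(1) = -8/3.
The maximum over the interval is 1/3, attained at t = -2.

1/3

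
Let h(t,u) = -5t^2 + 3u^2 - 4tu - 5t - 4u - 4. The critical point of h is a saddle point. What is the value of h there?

∂h/∂t = -10t - 4u - 5 = 0 and ∂h/∂u = -4t + 6u - 4 = 0, so (t, u) = (-23/38, 5/19).
The Hessian has h_{tt} = -10, h_{uu} = 6, h_{tu} = -4, giving D = -76 < 0, so the point is a saddle point.
h(-23/38, 5/19) = -229/76.

-229/76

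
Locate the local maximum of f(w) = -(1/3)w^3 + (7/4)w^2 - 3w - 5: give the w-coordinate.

2

f'(w) = -w^2 + (7/2)w - 3 = 0 at w = 3/2, 2.
Second-derivative test with f''(w) = -2w + 7/2: f''(3/2) = 1/2 > 0 ⇒ local minimum; f''(2) = -1/2 < 0 ⇒ local maximum.
The local maximum is f(2) = -20/3.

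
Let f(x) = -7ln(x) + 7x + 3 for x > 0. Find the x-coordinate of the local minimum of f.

1

f'(x) = -7/x + 7 = 0 gives x = 1.
f''(x) = 7/x², which is positive for x > 0, so this is a local minimum.
f(1) = -7·ln(1) + 7 + 3 ≈ 10.0000.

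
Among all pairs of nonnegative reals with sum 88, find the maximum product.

With x + y = 88, the product is P(x) = x(88 − x).
P'(x) = 88 − 2x = 0 gives x = 44; P'' = −2 < 0, so this is the maximum.
P = 44·44 = 1936.

1936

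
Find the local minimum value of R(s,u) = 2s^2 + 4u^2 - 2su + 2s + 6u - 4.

-8

∂R/∂s = 4s - 2u + 2 = 0 and ∂R/∂u = -2s + 8u + 6 = 0, so (s, u) = (-1, -1).
The Hessian has R_{ss} = 4, R_{uu} = 8, R_{su} = -2, giving D = 28 > 0 with R_{ss} > 0, so the point is a local minimum.
R(-1, -1) = -8.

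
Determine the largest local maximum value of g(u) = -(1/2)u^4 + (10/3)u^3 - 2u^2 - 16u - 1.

g'(u) = -2u^3 + 10u^2 - 4u - 16. Setting g'(u) = 0 gives u ∈ {-1, 2, 4}.
g''(u) = -6u^2 + 20u - 4. g''(-1) = -30 < 0 ⇒ local maximum; g''(2) = 12 > 0 ⇒ local minimum; g''(4) = -20 < 0 ⇒ local maximum.
The largest local maximum is g(-1) = 55/6.

55/6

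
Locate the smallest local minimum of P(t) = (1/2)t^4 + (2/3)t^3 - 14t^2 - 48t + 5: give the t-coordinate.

4

Critical points: P'(t) = 2t^3 + 2t^2 - 28t - 48 vanishes at t = -3, -2, 4.
Second-derivative test with P''(t) = 6t^2 + 4t - 28: P''(-3) = 14 > 0 ⇒ local minimum; P''(-2) = -12 < 0 ⇒ local maximum; P''(4) = 84 > 0 ⇒ local minimum.
Thus P has its smallest local minimum at t = 4, with value -721/3.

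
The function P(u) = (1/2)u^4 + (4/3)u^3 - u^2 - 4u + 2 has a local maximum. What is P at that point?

Critical points: P'(u) = 2u^3 + 4u^2 - 2u - 4 vanishes at u = -2, -1, 1.
P''(u) = 6u^2 + 8u - 2. P''(-2) = 6 > 0 ⇒ local minimum; P''(-1) = -4 < 0 ⇒ local maximum; P''(1) = 12 > 0 ⇒ local minimum.
So the local maximum value is P(-1) = 25/6.

25/6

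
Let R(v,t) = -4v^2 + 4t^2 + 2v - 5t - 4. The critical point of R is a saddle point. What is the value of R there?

-85/16

∂R/∂v = -8v + 2 = 0 and ∂R/∂t = 8t - 5 = 0, so (v, t) = (1/4, 5/8).
The Hessian has R_{vv} = -8, R_{tt} = 8, R_{vt} = 0, giving D = -64 < 0, so the point is a saddle point.
R(1/4, 5/8) = -85/16.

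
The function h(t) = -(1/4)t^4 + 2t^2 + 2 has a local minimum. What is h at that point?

2

h'(t) = -t^3 + 4t. Setting h'(t) = 0 gives t ∈ {-2, 0, 2}.
Second-derivative test with h''(t) = -3t^2 + 4: h''(-2) = -8 < 0 ⇒ local maximum; h''(0) = 4 > 0 ⇒ local minimum; h''(2) = -8 < 0 ⇒ local maximum.
So the local minimum value is h(0) = 2.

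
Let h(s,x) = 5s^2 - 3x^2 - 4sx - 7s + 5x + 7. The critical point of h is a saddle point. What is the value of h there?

185/38

∂h/∂s = 10s - 4x - 7 = 0 and ∂h/∂x = -4s - 6x + 5 = 0, so (s, x) = (31/38, 11/38).
The Hessian has h_{ss} = 10, h_{xx} = -6, h_{sx} = -4, giving D = -76 < 0, so the point is a saddle point.
h(31/38, 11/38) = 185/38.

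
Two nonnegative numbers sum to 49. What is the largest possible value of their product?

With x + y = 49, the product is P(x) = x(49 − x).
P'(x) = 49 − 2x = 0 gives x = 49/2; P'' = −2 < 0, so this is the maximum.
P = 49/2·49/2 = 2401/4.

2401/4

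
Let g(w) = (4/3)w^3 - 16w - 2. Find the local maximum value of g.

58/3

g'(w) = 4w^2 - 16. Setting g'(w) = 0 gives w ∈ {-2, 2}.
Second-derivative test with g''(w) = 8w: g''(-2) = -16 < 0 ⇒ local maximum; g''(2) = 16 > 0 ⇒ local minimum.
Thus g has its local maximum at w = -2, with value 58/3.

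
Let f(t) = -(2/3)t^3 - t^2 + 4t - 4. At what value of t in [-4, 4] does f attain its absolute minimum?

4

The derivative is -2t^2 - 2t + 4, which vanishes at t = -2 and t = 1.
Compare values at every candidate in [-4, 4]: f(-4) = 20/3, f(-2) = -32/3, f(1) = -5/3, f(4) = -140/3.
So the minimum is f(4) = -140/3.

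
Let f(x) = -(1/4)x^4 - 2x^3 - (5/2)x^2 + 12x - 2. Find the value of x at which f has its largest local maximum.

1

f'(x) = -x^3 - 6x^2 - 5x + 12. Setting f'(x) = 0 gives x ∈ {-4, -3, 1}.
f''(x) = -3x^2 - 12x - 5. f''(-4) = -5 < 0 ⇒ local maximum; f''(-3) = 4 > 0 ⇒ local minimum; f''(1) = -20 < 0 ⇒ local maximum.
So the largest local maximum value is f(1) = 21/4.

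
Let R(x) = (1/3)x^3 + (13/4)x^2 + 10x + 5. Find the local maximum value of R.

-13/3

R'(x) = x^2 + (13/2)x + 10. Setting R'(x) = 0 gives x ∈ {-4, -5/2}.
Second-derivative test with R''(x) = 2x + 13/2: R''(-4) = -3/2 < 0 ⇒ local maximum; R''(-5/2) = 3/2 > 0 ⇒ local minimum.
The local maximum is R(-4) = -13/3.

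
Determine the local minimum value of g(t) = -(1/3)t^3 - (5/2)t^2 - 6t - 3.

3/2

Critical points: g'(t) = -t^2 - 5t - 6 vanishes at t = -3, -2.
Second-derivative test with g''(t) = -2t - 5: g''(-3) = 1 > 0 ⇒ local minimum; g''(-2) = -1 < 0 ⇒ local maximum.
Thus g has its local minimum at t = -3, with value 3/2.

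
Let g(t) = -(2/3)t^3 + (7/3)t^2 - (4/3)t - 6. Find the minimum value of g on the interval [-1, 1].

-503/81

g'(t) = -2t^2 + (14/3)t - 4/3, whose only zero in [-1, 1] is t = 1/3.
Evaluating at the critical points and endpoints: g(-1) = -5/3; g(1/3) = -503/81; g(1) = -17/3.
The minimum over the interval is -503/81, attained at t = 1/3.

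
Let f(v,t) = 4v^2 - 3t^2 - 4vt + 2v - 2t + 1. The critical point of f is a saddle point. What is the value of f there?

13/16

∂f/∂v = 8v - 4t + 2 = 0 and ∂f/∂t = -4v - 6t - 2 = 0, so (v, t) = (-5/16, -1/8).
The Hessian has f_{vv} = 8, f_{tt} = -6, f_{vt} = -4, giving D = -64 < 0, so the point is a saddle point.
f(-5/16, -1/8) = 13/16.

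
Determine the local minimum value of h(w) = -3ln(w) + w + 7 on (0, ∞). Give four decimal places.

6.7042

h'(w) = -3/w + 1 = 0 gives w = 3.
h''(w) = 3/w², which is positive for w > 0, so this is a local minimum.
h(3) = -3·ln(3) + 3 + 7 ≈ 6.7042.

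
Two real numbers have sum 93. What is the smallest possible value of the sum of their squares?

With a + b = 93, a^2 + b^2 = a^2 + (93 − a)^2.
The derivative 2a − 2(93 − a) = 4a − 186 vanishes at a = 93/2; second derivative 4 > 0, a minimum.
The minimum is 2·(93/2)^2 = 8649/2.

8649/2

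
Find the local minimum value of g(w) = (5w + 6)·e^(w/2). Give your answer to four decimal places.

-2.0190

By the product rule, g'(w) = ((5/2)w + 8)·e^(w/2). Since e^(w/2) > 0, the only critical point is w = -16/5.
g''(-16/5) has the same sign as 5/2 > 0, so this is a local minimum.
g(-16/5) = (-10)·e^(-8/5) ≈ -2.0190.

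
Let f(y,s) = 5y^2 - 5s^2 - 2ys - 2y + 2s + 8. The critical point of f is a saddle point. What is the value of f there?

∂f/∂y = 10y - 2s - 2 = 0 and ∂f/∂s = -2y - 10s + 2 = 0, so (y, s) = (3/13, 2/13).
The Hessian has f_{yy} = 10, f_{ss} = -10, f_{ys} = -2, giving D = -104 < 0, so the point is a saddle point.
f(3/13, 2/13) = 103/13.

103/13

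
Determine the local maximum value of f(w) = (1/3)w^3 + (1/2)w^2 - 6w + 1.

f'(w) = w^2 + w - 6 = 0 at w = -3, 2.
f''(w) = 2w + 1. f''(-3) = -5 < 0 ⇒ local maximum; f''(2) = 5 > 0 ⇒ local minimum.
So the local maximum value is f(-3) = 29/2.

29/2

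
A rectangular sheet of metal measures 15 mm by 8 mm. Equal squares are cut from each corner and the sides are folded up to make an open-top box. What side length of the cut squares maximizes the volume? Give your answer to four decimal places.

1.6667

With cut size x, the volume is V(x) = x(15 − 2x)(8 − 2x) for 0 < x < 4.
V'(x) = 12x^2 − 92x + 120. Setting V'(x) = 0 gives x ≈ 1.6667 (the root in (0, 4)).
V''(x) = 24x − 92 is negative there, so this is the maximum; V ≈ 90.7407.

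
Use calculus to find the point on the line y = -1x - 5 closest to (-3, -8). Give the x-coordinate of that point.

Minimize D(x)^2 = (x + 3)^2 + (-x + 3)^2.
d/dx[D^2] = 2(x + 3) + 2·(-1)·(-x + 3) = 0 ⇒ x = 0.
Then y = -5 and the distance is √(18) ≈ 4.2426.

0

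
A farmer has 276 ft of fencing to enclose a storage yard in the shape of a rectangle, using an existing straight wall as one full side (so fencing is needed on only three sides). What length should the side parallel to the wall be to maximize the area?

Let the sides perpendicular to the wall have length x and the parallel side y, so 2x + y = 276 and the area is A = xy = x(276 − 2x).
A'(x) = 276 − 4x = 0 gives x = 69, and A''(x) = −4 < 0 confirms a maximum.
Then y = 276 − 2·69 = 138 and A = 9522.

138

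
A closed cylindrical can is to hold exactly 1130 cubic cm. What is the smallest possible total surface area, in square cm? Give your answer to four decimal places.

With radius r and height h, πr²h = 1130 so h = 1130/(πr²), and S(r) = 2πr² + 2πrh = 2πr² + 2·1130/r.
S'(r) = 4πr − 2·1130/r² = 0 ⇒ r³ = 1130/(2π), so r ≈ 5.6446 and h = 2r ≈ 11.2892.
S''(r) = 4π + 4·1130/r³ > 0, so this is the minimum; S ≈ 600.5744.

600.5744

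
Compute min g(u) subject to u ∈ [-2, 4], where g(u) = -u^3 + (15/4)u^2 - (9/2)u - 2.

-24

Differentiating, g'(u) = -3u^2 + (15/2)u - 9/2; which vanishes at u = 1 and u = 3/2.
Compare values at every candidate in [-2, 4]: g(-2) = 30, g(1) = -15/4, g(3/2) = -59/16, g(4) = -24.
Hence the absolute minimum is -24 at u = 4.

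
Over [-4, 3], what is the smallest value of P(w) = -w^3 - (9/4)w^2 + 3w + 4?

The derivative is -3w^2 - (9/2)w + 3, which vanishes at w = -2 and w = 1/2.
Candidates: P(-4) = 20; P(-2) = -3; P(1/2) = 77/16; P(3) = -137/4.
So the minimum is P(3) = -137/4.

-137/4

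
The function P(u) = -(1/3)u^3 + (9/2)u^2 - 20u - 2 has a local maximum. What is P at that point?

P'(u) = -u^2 + 9u - 20. Setting P'(u) = 0 gives u ∈ {4, 5}.
Since P''(u) = -2u + 9, we get P''(4) = 1 > 0 ⇒ local minimum; P''(5) = -1 < 0 ⇒ local maximum.
So the local maximum value is P(5) = -187/6.

-187/6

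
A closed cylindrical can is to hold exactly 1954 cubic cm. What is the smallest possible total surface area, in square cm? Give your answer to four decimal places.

865.2287

With radius r and height h, πr²h = 1954 so h = 1954/(πr²), and S(r) = 2πr² + 2πrh = 2πr² + 2·1954/r.
S'(r) = 4πr − 2·1954/r² = 0 ⇒ r³ = 1954/(2π), so r ≈ 6.7751 and h = 2r ≈ 13.5502.
S''(r) = 4π + 4·1954/r³ > 0, so this is the minimum; S ≈ 865.2287.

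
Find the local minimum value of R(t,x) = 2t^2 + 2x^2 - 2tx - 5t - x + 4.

∂R/∂t = 4t - 2x - 5 = 0 and ∂R/∂x = -2t + 4x - 1 = 0, so (t, x) = (11/6, 7/6).
The Hessian has R_{tt} = 4, R_{xx} = 4, R_{tx} = -2, giving D = 12 > 0 with R_{tt} > 0, so the point is a local minimum.
R(11/6, 7/6) = -7/6.

-7/6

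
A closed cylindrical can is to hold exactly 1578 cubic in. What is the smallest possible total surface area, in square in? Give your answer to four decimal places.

750.3304

With radius r and height h, πr²h = 1578 so h = 1578/(πr²), and S(r) = 2πr² + 2πrh = 2πr² + 2·1578/r.
S'(r) = 4πr − 2·1578/r² = 0 ⇒ r³ = 1578/(2π), so r ≈ 6.3092 and h = 2r ≈ 12.6184.
S''(r) = 4π + 4·1578/r³ > 0, so this is the minimum; S ≈ 750.3304.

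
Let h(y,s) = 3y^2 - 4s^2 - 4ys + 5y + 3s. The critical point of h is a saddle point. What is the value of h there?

∂h/∂y = 6y - 4s + 5 = 0 and ∂h/∂s = -4y - 8s + 3 = 0, so (y, s) = (-7/16, 19/32).
The Hessian has h_{yy} = 6, h_{ss} = -8, h_{ys} = -4, giving D = -64 < 0, so the point is a saddle point.
h(-7/16, 19/32) = -13/64.

-13/64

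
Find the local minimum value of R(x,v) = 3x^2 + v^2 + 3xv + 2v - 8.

∂R/∂x = 6x + 3v = 0 and ∂R/∂v = 3x + 2v + 2 = 0, so (x, v) = (2, -4).
The Hessian has R_{xx} = 6, R_{vv} = 2, R_{xv} = 3, giving D = 3 > 0 with R_{xx} > 0, so the point is a local minimum.
R(2, -4) = -12.

-12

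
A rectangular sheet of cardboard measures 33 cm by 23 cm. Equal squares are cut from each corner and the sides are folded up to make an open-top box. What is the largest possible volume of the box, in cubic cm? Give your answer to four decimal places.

1512.1546

With cut size x, the volume is V(x) = x(33 − 2x)(23 − 2x) for 0 < x < 11.5.
V'(x) = 12x^2 − 224x + 759. Setting V'(x) = 0 gives x ≈ 4.4485 (the root in (0, 11.5)).
V''(x) = 24x − 224 is negative there, so this is the maximum; V ≈ 1512.1546.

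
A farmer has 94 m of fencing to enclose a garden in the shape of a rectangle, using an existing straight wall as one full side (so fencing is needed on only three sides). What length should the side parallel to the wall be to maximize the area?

Let the sides perpendicular to the wall have length x and the parallel side y, so 2x + y = 94 and the area is A = xy = x(94 − 2x).
A'(x) = 94 − 4x = 0 gives x = 47/2, and A''(x) = −4 < 0 confirms a maximum.
Then y = 94 − 2·47/2 = 47 and A = 2209/2.

47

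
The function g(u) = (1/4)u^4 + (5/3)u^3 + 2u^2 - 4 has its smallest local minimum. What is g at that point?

-44/3

g'(u) = u^3 + 5u^2 + 4u = 0 at u = -4, -1, 0.
Since g''(u) = 3u^2 + 10u + 4, we get g''(-4) = 12 > 0 ⇒ local minimum; g''(-1) = -3 < 0 ⇒ local maximum; g''(0) = 4 > 0 ⇒ local minimum.
Thus g has its smallest local minimum at u = -4, with value -44/3.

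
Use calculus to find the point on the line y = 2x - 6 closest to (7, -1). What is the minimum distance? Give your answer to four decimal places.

4.0249

Minimize D(x)^2 = (x - 7)^2 + (2x - 5)^2.
d/dx[D^2] = 2(x - 7) + 2·2·(2x - 5) = 0 ⇒ x = 17/5.
Then y = 4/5 and the distance is √(81/5) ≈ 4.0249.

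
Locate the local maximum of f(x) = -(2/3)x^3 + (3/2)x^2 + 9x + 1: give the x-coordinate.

f'(x) = -2x^2 + 3x + 9 = 0 at x = -3/2, 3.
Since f''(x) = -4x + 3, we get f''(-3/2) = 9 > 0 ⇒ local minimum; f''(3) = -9 < 0 ⇒ local maximum.
So the local maximum value is f(3) = 47/2.

3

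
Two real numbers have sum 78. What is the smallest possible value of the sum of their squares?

3042

With a + b = 78, a^2 + b^2 = a^2 + (78 − a)^2.
The derivative 2a − 2(78 − a) = 4a − 156 vanishes at a = 39; second derivative 4 > 0, a minimum.
The minimum is 2·(39)^2 = 3042.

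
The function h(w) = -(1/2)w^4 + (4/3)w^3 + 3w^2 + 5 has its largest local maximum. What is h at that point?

55/2

h'(w) = -2w^3 + 4w^2 + 6w = 0 at w = -1, 0, 3.
h''(w) = -6w^2 + 8w + 6. h''(-1) = -8 < 0 ⇒ local maximum; h''(0) = 6 > 0 ⇒ local minimum; h''(3) = -24 < 0 ⇒ local maximum.
Thus h has its largest local maximum at w = 3, with value 55/2.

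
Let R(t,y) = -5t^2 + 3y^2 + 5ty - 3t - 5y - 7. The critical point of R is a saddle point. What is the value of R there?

∂R/∂t = -10t + 5y - 3 = 0 and ∂R/∂y = 5t + 6y - 5 = 0, so (t, y) = (7/85, 13/17).
The Hessian has R_{tt} = -10, R_{yy} = 6, R_{ty} = 5, giving D = -85 < 0, so the point is a saddle point.
R(7/85, 13/17) = -768/85.

-768/85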